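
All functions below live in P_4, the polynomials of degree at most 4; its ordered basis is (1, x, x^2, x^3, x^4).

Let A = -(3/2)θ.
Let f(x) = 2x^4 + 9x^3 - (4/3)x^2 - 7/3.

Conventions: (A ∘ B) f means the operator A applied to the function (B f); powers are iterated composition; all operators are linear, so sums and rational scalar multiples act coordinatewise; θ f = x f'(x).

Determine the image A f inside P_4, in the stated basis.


the image equals g(x) = -12x^4 - (81/2)x^3 + 4x^2

θ f = 8x^4 + 27x^3 - (8/3)x^2
(-(3/2)θ) f = -12x^4 - (81/2)x^3 + 4x^2


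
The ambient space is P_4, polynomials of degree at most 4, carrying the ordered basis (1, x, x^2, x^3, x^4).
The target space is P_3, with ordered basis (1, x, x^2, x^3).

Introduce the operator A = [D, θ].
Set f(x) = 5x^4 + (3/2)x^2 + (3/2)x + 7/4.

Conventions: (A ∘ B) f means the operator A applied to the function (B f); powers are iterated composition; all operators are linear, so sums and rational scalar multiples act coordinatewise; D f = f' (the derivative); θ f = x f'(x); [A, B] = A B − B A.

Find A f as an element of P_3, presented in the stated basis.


g(x) = 20x^3 + 3x + 3/2

θ f = 20x^4 + 3x^2 + (3/2)x
D θ f = 80x^3 + 6x + 3/2
D f = 20x^3 + 3x + 3/2
θ D f = 60x^3 + 3x
[D, θ] f = 20x^3 + 3x + 3/2


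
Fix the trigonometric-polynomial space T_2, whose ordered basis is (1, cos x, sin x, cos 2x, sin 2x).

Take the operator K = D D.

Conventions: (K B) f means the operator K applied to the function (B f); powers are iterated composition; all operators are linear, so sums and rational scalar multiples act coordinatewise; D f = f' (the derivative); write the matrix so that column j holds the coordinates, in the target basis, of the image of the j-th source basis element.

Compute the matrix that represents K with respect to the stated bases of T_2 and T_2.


image of 1: 0
image of cos x: -cos x
image of sin x: -sin x
image of cos 2x: -4cos 2x
image of sin 2x: -4sin 2x
each image's coordinates form column j of the matrix

the matrix is [[0, 0, 0, 0, 0]; [0, -1, 0, 0, 0]; [0, 0, -1, 0, 0]; [0, 0, 0, -4, 0]; [0, 0, 0, 0, -4]] (rows listed top to bottom)


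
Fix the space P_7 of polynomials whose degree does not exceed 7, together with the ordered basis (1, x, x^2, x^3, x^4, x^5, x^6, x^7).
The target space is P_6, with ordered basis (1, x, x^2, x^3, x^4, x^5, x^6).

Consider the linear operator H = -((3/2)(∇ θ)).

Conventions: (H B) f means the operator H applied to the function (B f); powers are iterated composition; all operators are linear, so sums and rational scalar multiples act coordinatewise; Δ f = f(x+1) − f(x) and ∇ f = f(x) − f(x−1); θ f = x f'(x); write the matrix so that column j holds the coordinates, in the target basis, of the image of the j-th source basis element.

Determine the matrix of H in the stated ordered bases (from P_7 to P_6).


the matrix is [[0, -3/2, 3, -9/2, 6, -15/2, 9, -21/2]; [0, 0, -6, 27/2, -24, 75/2, -54, 147/2]; [0, 0, 0, -27/2, 36, -75, 135, -441/2]; [0, 0, 0, 0, -24, 75, -180, 735/2]; [0, 0, 0, 0, 0, -75/2, 135, -735/2]; [0, 0, 0, 0, 0, 0, -54, 441/2]; [0, 0, 0, 0, 0, 0, 0, -147/2]] (rows listed top to bottom)

image of 1: 0
image of x: -3/2
image of x^2: -6x + 3
image of x^3: -(27/2)x^2 + (27/2)x - 9/2
image of x^4: -24x^3 + 36x^2 - 24x + 6
image of x^5: -(75/2)x^4 + 75x^3 - 75x^2 + (75/2)x - 15/2
image of x^6: -54x^5 + 135x^4 - 180x^3 + 135x^2 - 54x + 9
image of x^7: -(147/2)x^6 + (441/2)x^5 - (735/2)x^4 + (735/2)x^3 - (441/2)x^2 + (147/2)x - 21/2
each image's coordinates form column j of the matrix


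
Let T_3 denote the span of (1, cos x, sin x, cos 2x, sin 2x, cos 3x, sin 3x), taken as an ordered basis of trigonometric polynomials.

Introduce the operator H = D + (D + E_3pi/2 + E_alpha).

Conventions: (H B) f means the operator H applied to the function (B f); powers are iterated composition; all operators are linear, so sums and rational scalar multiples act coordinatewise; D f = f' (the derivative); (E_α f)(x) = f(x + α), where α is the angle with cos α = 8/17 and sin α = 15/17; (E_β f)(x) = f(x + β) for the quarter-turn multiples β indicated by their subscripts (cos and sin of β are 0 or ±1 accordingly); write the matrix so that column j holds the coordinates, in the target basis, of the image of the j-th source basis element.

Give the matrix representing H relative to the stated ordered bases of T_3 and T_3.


the matrix is [[2, 0, 0, 0, 0, 0, 0]; [0, 8/17, 32/17, 0, 0, 0, 0]; [0, -32/17, 8/17, 0, 0, 0, 0]; [0, 0, 0, -450/289, 1396/289, 0, 0]; [0, 0, 0, -1396/289, -450/289, 0, 0]; [0, 0, 0, 0, 0, -4888/4913, 33896/4913]; [0, 0, 0, 0, 0, -33896/4913, -4888/4913]] (rows listed top to bottom)

image of 1: 2
image of cos x: (8/17)cos x - (32/17)sin x
image of sin x: (32/17)cos x + (8/17)sin x
image of cos 2x: -(450/289)cos 2x - (1396/289)sin 2x
image of sin 2x: (1396/289)cos 2x - (450/289)sin 2x
image of cos 3x: -(4888/4913)cos 3x - (33896/4913)sin 3x
image of sin 3x: (33896/4913)cos 3x - (4888/4913)sin 3x
each image's coordinates form column j of the matrix


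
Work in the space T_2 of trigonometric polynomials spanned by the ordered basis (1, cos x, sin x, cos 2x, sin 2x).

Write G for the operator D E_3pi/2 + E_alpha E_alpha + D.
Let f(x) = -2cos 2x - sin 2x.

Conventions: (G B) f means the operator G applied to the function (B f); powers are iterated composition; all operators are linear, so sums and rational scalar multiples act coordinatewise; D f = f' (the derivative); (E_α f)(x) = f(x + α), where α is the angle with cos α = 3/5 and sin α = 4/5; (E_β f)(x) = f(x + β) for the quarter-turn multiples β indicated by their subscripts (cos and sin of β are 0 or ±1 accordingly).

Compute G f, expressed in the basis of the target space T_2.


the result is g(x) = (278/125)cos 2x - (29/125)sin 2x

E_3pi/2 f = 2cos 2x + sin 2x
D E_3pi/2 f = 2cos 2x - 4sin 2x
E_alpha f = -(2/5)cos 2x + (11/5)sin 2x
E_alpha E_alpha f = (278/125)cos 2x - (29/125)sin 2x
D f = -2cos 2x + 4sin 2x
(D E_3pi/2 + E_alpha E_alpha + D) f = (278/125)cos 2x - (29/125)sin 2x


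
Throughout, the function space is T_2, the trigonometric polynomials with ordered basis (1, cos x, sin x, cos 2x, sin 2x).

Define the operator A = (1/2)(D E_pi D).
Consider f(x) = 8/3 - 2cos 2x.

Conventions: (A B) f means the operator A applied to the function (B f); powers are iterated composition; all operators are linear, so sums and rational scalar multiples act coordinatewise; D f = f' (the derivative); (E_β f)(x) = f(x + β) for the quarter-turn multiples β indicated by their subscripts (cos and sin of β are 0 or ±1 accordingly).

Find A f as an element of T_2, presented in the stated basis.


D f = 4sin 2x
E_pi D f = 4sin 2x
D E_pi D f = 8cos 2x
((1/2)(D E_pi D)) f = 4cos 2x

g(x) = 4cos 2x


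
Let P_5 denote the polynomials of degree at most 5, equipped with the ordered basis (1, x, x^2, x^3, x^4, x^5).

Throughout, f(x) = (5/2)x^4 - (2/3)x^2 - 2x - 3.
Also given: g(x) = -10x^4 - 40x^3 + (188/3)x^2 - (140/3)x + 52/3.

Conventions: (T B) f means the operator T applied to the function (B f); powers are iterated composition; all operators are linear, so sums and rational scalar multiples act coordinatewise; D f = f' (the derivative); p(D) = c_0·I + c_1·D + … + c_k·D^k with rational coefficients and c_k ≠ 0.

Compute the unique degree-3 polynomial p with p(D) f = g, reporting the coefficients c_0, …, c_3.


p(D) = -4·I − 4·D + 2·D^2 − D^3, i.e. c_0 = -4, c_1 = -4, c_2 = 2, c_3 = -1

D^0 f = (5/2)x^4 - (2/3)x^2 - 2x - 3
D^1 f = 10x^3 - (4/3)x - 2
D^2 f = 30x^2 - 4/3
D^3 f = 60x
matching coefficients of g against c_0 f + c_1 Df + … from the top degree down determines the c_i
solution: c_0 = -4, c_1 = -4, c_2 = 2, c_3 = -1


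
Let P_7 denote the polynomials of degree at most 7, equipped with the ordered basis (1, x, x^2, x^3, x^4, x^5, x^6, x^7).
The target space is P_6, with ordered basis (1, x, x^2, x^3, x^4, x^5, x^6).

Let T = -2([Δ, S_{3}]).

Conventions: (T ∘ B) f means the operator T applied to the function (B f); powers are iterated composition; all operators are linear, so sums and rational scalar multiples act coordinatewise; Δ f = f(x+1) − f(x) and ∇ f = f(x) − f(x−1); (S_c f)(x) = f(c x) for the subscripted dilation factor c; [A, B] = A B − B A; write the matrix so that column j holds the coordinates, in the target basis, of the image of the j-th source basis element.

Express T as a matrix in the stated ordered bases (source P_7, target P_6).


the matrix is [[0, -4, -16, -52, -160, -484, -1456, -4372]; [0, 0, -24, -144, -624, -2400, -8712, -30576]; [0, 0, 0, -108, -864, -4680, -21600, -91476]; [0, 0, 0, 0, -432, -4320, -28080, -151200]; [0, 0, 0, 0, 0, -1620, -19440, -147420]; [0, 0, 0, 0, 0, 0, -5832, -81648]; [0, 0, 0, 0, 0, 0, 0, -20412]] (rows listed top to bottom)

image of 1: 0
image of x: -4
image of x^2: -24x - 16
image of x^3: -108x^2 - 144x - 52
image of x^4: -432x^3 - 864x^2 - 624x - 160
image of x^5: -1620x^4 - 4320x^3 - 4680x^2 - 2400x - 484
image of x^6: -5832x^5 - 19440x^4 - 28080x^3 - 21600x^2 - 8712x - 1456
image of x^7: -20412x^6 - 81648x^5 - 147420x^4 - 151200x^3 - 91476x^2 - 30576x - 4372
each image's coordinates form column j of the matrix


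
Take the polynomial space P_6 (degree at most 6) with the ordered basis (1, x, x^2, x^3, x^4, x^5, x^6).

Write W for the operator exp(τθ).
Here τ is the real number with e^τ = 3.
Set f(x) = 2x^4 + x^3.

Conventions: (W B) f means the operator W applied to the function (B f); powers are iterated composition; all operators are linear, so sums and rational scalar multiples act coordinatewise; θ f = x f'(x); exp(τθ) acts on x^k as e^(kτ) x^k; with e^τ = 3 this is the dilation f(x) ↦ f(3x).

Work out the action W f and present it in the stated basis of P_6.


exp(τθ) x^k = e^(kτ) x^k; with e^τ = 3 this sends x^k to 3^k x^k
x^3 ↦ 27 x^3
x^4 ↦ 81 x^4
applying this coordinatewise to f: exp(τθ) f = 162x^4 + 27x^3

g(x) = 162x^4 + 27x^3


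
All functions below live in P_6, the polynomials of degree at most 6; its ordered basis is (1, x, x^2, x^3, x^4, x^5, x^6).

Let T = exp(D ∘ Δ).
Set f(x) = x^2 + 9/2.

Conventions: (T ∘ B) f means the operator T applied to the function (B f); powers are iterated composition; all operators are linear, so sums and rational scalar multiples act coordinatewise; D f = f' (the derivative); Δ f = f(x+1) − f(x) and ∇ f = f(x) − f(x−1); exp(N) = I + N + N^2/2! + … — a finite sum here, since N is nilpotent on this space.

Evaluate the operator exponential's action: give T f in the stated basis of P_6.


the result is g(x) = x^2 + 13/2

order-1 term: 2
the series for exp(D ∘ Δ) f terminates at order 1
exp(D ∘ Δ) f = x^2 + 13/2


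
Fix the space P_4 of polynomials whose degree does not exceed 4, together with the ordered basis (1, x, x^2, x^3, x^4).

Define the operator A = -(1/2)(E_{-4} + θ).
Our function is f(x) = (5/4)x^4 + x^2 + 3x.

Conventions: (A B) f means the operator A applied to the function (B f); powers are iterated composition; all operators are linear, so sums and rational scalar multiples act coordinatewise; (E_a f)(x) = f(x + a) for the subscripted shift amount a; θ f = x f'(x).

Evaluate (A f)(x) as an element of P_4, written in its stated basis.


E_{-4} f = (5/4)x^4 - 20x^3 + 121x^2 - 325x + 324
θ f = 5x^4 + 2x^2 + 3x
(E_{-4} + θ) f = (25/4)x^4 - 20x^3 + 123x^2 - 322x + 324
(-(1/2)(E_{-4} + θ)) f = -(25/8)x^4 + 10x^3 - (123/2)x^2 + 161x - 162

the result is g(x) = -(25/8)x^4 + 10x^3 - (123/2)x^2 + 161x - 162


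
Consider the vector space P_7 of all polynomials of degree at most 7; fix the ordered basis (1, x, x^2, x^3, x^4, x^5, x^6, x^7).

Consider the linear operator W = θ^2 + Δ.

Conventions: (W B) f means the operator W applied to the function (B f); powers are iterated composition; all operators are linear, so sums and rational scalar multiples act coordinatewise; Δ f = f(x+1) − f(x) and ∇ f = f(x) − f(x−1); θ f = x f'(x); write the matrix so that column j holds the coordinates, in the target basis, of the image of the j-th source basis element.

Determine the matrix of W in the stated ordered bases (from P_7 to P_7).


the matrix is [[0, 1, 1, 1, 1, 1, 1, 1]; [0, 1, 2, 3, 4, 5, 6, 7]; [0, 0, 4, 3, 6, 10, 15, 21]; [0, 0, 0, 9, 4, 10, 20, 35]; [0, 0, 0, 0, 16, 5, 15, 35]; [0, 0, 0, 0, 0, 25, 6, 21]; [0, 0, 0, 0, 0, 0, 36, 7]; [0, 0, 0, 0, 0, 0, 0, 49]] (rows listed top to bottom)

image of 1: 0
image of x: x + 1
image of x^2: 4x^2 + 2x + 1
image of x^3: 9x^3 + 3x^2 + 3x + 1
image of x^4: 16x^4 + 4x^3 + 6x^2 + 4x + 1
image of x^5: 25x^5 + 5x^4 + 10x^3 + 10x^2 + 5x + 1
image of x^6: 36x^6 + 6x^5 + 15x^4 + 20x^3 + 15x^2 + 6x + 1
image of x^7: 49x^7 + 7x^6 + 21x^5 + 35x^4 + 35x^3 + 21x^2 + 7x + 1
each image's coordinates form column j of the matrix


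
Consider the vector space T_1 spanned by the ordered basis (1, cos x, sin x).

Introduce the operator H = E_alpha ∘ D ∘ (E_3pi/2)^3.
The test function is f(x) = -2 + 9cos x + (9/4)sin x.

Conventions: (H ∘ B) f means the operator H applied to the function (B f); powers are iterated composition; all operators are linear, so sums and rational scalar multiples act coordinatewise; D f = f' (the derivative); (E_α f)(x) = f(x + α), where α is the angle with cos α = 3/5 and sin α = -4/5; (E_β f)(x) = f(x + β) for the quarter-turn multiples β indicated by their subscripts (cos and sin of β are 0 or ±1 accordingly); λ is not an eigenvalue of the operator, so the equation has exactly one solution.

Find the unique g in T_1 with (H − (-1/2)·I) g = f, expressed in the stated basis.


write g with unknown coordinates in the stated basis and equate coefficients in (H − (-1/2)·I) g = f
solving from the highest basis element down gives g = -4 - (54/13)cos x + (279/26)sin x
check: H g = (144/13)cos x - (81/26)sin x
so H g − (-1/2)·g = -2 + 9cos x + (9/4)sin x = f ✓

g(x) = -4 - (54/13)cos x + (279/26)sin x


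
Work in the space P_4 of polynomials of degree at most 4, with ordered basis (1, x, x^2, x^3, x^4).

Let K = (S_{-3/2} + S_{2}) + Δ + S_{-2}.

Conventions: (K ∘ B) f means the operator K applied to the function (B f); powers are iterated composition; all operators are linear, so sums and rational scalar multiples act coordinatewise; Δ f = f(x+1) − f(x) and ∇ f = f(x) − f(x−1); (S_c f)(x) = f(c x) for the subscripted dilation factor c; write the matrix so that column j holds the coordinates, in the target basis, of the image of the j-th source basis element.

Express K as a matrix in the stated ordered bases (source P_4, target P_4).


image of 1: 3
image of x: -(3/2)x + 1
image of x^2: (41/4)x^2 + 2x + 1
image of x^3: -(27/8)x^3 + 3x^2 + 3x + 1
image of x^4: (593/16)x^4 + 4x^3 + 6x^2 + 4x + 1
each image's coordinates form column j of the matrix

the matrix is [[3, 1, 1, 1, 1]; [0, -3/2, 2, 3, 4]; [0, 0, 41/4, 3, 6]; [0, 0, 0, -27/8, 4]; [0, 0, 0, 0, 593/16]] (rows listed top to bottom)


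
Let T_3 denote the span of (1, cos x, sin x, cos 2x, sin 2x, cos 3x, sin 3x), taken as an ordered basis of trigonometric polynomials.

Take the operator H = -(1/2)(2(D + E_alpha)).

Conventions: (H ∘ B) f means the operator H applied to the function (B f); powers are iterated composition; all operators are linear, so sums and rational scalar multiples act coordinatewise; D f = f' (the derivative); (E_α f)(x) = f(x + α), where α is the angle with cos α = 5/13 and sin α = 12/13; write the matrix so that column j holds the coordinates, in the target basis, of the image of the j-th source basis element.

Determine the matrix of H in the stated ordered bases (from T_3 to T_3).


the matrix is [[-1, 0, 0, 0, 0, 0, 0]; [0, -5/13, -25/13, 0, 0, 0, 0]; [0, 25/13, -5/13, 0, 0, 0, 0]; [0, 0, 0, 119/169, -458/169, 0, 0]; [0, 0, 0, 458/169, 119/169, 0, 0]; [0, 0, 0, 0, 0, 2035/2197, -5763/2197]; [0, 0, 0, 0, 0, 5763/2197, 2035/2197]] (rows listed top to bottom)

image of 1: -1
image of cos x: -(5/13)cos x + (25/13)sin x
image of sin x: -(25/13)cos x - (5/13)sin x
image of cos 2x: (119/169)cos 2x + (458/169)sin 2x
image of sin 2x: -(458/169)cos 2x + (119/169)sin 2x
image of cos 3x: (2035/2197)cos 3x + (5763/2197)sin 3x
image of sin 3x: -(5763/2197)cos 3x + (2035/2197)sin 3x
each image's coordinates form column j of the matrix


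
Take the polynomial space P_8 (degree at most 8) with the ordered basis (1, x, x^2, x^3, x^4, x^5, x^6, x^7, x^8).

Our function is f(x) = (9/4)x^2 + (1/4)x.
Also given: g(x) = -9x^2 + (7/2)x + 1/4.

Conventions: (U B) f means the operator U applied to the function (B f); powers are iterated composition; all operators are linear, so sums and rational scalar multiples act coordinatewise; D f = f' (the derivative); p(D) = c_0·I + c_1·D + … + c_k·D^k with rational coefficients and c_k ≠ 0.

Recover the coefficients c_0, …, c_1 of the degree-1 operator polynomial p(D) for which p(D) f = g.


D^0 f = (9/4)x^2 + (1/4)x
D^1 f = (9/2)x + 1/4
matching coefficients of g against c_0 f + c_1 Df + … from the top degree down determines the c_i
solution: c_0 = -4, c_1 = 1

p(D) = -4·I + D, i.e. c_0 = -4, c_1 = 1


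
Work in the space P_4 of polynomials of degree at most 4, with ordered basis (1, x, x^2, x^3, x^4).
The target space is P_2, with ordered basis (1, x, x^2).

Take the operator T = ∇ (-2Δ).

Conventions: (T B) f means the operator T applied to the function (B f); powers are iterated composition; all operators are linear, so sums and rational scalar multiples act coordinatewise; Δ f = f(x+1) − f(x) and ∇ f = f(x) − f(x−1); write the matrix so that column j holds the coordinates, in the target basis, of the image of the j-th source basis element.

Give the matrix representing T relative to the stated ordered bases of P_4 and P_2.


image of 1: 0
image of x: 0
image of x^2: -4
image of x^3: -12x
image of x^4: -24x^2 - 4
each image's coordinates form column j of the matrix

the matrix is [[0, 0, -4, 0, -4]; [0, 0, 0, -12, 0]; [0, 0, 0, 0, -24]] (rows listed top to bottom)


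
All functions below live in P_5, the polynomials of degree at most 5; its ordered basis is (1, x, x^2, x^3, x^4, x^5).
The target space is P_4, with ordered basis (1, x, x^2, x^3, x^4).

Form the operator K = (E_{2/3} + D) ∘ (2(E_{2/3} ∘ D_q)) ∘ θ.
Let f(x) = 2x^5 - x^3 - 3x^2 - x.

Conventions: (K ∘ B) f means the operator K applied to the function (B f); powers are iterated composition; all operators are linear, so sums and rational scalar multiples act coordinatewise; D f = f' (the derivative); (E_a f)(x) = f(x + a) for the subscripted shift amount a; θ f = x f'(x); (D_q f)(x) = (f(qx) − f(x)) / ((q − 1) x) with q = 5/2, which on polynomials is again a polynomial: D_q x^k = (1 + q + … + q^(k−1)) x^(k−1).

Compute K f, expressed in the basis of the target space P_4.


θ f = 10x^5 - 3x^3 - 6x^2 - x
D_q θ f = (5155/8)x^4 - (117/4)x^2 - 21x - 1
E_{2/3} D_q θ f = (5155/8)x^4 + (5155/3)x^3 + (20269/12)x^2 + (19000/27)x + 8042/81
(2(E_{2/3} ∘ D_q)) θ f = (5155/4)x^4 + (10310/3)x^3 + (20269/6)x^2 + (38000/27)x + 16084/81
E_{2/3} (2(E_{2/3} ∘ D_q)) θ f = (5155/4)x^4 + (20620/3)x^3 + (82129/6)x^2 + (324574/27)x + 316798/81
D (2(E_{2/3} ∘ D_q)) θ f = 5155x^3 + 10310x^2 + (20269/3)x + 38000/27
(E_{2/3} + D) (2(E_{2/3} ∘ D_q)) θ f = (5155/4)x^4 + (36085/3)x^3 + (143989/6)x^2 + (506995/27)x + 430798/81

g(x) = (5155/4)x^4 + (36085/3)x^3 + (143989/6)x^2 + (506995/27)x + 430798/81


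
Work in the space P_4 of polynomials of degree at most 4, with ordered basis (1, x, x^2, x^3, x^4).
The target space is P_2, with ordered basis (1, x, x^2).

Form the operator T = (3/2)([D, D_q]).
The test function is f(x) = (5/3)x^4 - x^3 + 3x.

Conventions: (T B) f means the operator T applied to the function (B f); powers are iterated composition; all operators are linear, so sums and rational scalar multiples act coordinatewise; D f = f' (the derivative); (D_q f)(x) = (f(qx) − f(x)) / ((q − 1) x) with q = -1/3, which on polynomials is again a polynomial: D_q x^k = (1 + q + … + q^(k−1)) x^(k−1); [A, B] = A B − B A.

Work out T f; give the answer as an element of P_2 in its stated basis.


the image equals g(x) = -(20/9)x^2 + (2/3)x

D_q f = (100/81)x^3 - (7/9)x^2 + 3
D D_q f = (100/27)x^2 - (14/9)x
D f = (20/3)x^3 - 3x^2 + 3
D_q D f = (140/27)x^2 - 2x
[D, D_q] f = -(40/27)x^2 + (4/9)x
((3/2)([D, D_q])) f = -(20/9)x^2 + (2/3)x


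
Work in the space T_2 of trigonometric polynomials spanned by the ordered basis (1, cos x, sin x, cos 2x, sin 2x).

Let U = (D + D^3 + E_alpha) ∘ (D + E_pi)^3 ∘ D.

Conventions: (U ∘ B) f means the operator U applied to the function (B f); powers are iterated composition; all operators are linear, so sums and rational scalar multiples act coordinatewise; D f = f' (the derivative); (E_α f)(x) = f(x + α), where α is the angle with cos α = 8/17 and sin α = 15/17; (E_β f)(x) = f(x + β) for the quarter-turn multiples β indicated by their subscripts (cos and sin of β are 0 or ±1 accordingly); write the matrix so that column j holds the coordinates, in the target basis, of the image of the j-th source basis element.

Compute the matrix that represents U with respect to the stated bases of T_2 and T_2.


image of 1: 0
image of cos x: -(46/17)cos x + (14/17)sin x
image of sin x: -(14/17)cos x - (46/17)sin x
image of cos 2x: -(33512/289)cos 2x + (2434/289)sin 2x
image of sin 2x: -(2434/289)cos 2x - (33512/289)sin 2x
each image's coordinates form column j of the matrix

the matrix is [[0, 0, 0, 0, 0]; [0, -46/17, -14/17, 0, 0]; [0, 14/17, -46/17, 0, 0]; [0, 0, 0, -33512/289, -2434/289]; [0, 0, 0, 2434/289, -33512/289]] (rows listed top to bottom)


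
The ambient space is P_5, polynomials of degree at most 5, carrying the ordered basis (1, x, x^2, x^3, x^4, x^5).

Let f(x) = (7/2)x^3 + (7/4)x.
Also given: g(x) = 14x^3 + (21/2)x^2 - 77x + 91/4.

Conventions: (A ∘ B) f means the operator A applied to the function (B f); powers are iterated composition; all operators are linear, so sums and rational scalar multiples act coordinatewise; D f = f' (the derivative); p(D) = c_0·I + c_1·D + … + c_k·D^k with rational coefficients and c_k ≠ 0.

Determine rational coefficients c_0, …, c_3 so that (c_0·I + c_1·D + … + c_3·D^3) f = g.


D^0 f = (7/2)x^3 + (7/4)x
D^1 f = (21/2)x^2 + 7/4
D^2 f = 21x
D^3 f = 21
matching coefficients of g against c_0 f + c_1 Df + … from the top degree down determines the c_i
solution: c_0 = 4, c_1 = 1, c_2 = -4, c_3 = 1

p(D) = 4·I + D − 4·D^2 + D^3, i.e. c_0 = 4, c_1 = 1, c_2 = -4, c_3 = 1


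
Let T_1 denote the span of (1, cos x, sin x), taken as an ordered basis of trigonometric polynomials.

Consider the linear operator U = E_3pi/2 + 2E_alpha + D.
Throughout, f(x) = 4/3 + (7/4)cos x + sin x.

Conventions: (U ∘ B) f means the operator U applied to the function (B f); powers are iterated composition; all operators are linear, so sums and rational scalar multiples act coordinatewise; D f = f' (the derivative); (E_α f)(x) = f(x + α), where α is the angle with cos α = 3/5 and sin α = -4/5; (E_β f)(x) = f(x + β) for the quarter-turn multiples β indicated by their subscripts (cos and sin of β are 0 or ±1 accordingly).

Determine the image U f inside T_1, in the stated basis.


E_3pi/2 f = 4/3 - cos x + (7/4)sin x
E_alpha f = 4/3 + (1/4)cos x + 2sin x
(2E_alpha) f = 8/3 + (1/2)cos x + 4sin x
D f = cos x - (7/4)sin x
(E_3pi/2 + 2E_alpha + D) f = 4 + (1/2)cos x + 4sin x

g(x) = 4 + (1/2)cos x + 4sin x


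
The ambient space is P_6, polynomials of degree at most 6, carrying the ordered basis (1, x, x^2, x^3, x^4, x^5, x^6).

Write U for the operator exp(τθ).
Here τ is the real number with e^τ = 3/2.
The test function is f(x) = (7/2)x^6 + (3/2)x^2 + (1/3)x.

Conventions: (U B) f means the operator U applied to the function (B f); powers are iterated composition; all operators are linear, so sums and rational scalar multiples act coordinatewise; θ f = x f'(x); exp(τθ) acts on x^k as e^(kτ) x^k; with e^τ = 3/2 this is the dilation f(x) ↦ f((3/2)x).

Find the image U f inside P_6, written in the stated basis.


exp(τθ) x^k = e^(kτ) x^k; with e^τ = 3/2 this sends x^k to (3/2)^k x^k
x ↦ 3/2 x
x^2 ↦ 9/4 x^2
x^6 ↦ 729/64 x^6
applying this coordinatewise to f: exp(τθ) f = (5103/128)x^6 + (27/8)x^2 + (1/2)x

the result is g(x) = (5103/128)x^6 + (27/8)x^2 + (1/2)x


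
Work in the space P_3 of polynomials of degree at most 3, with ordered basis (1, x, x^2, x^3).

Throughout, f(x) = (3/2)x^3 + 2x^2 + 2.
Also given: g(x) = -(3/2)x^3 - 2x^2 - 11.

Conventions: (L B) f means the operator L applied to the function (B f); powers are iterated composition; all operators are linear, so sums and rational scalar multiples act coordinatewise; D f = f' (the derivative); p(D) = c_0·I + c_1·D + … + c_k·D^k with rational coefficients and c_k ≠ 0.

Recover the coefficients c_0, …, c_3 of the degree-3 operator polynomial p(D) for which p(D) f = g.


D^0 f = (3/2)x^3 + 2x^2 + 2
D^1 f = (9/2)x^2 + 4x
D^2 f = 9x + 4
D^3 f = 9
matching coefficients of g against c_0 f + c_1 Df + … from the top degree down determines the c_i
solution: c_0 = -1, c_1 = 0, c_2 = 0, c_3 = -1

c_0 = -1, c_1 = 0, c_2 = 0, c_3 = -1


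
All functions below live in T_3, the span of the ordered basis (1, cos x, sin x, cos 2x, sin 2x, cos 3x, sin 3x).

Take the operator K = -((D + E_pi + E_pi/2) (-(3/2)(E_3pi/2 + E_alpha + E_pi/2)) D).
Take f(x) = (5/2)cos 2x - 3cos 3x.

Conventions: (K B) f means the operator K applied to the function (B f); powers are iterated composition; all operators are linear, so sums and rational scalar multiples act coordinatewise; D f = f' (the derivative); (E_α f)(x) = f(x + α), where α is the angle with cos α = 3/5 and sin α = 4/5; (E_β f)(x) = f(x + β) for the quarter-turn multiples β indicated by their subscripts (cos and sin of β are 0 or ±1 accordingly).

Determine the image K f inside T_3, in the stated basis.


D f = -5sin 2x + 9sin 3x
E_3pi/2 D f = 5sin 2x + 9cos 3x
E_alpha D f = -(24/5)cos 2x + (7/5)sin 2x + (396/125)cos 3x - (1053/125)sin 3x
E_pi/2 D f = 5sin 2x - 9cos 3x
(E_3pi/2 + E_alpha + E_pi/2) D f = -(24/5)cos 2x + (57/5)sin 2x + (396/125)cos 3x - (1053/125)sin 3x
(-(3/2)(E_3pi/2 + E_alpha + E_pi/2)) D f = (36/5)cos 2x - (171/10)sin 2x - (594/125)cos 3x + (3159/250)sin 3x
D (-(3/2)(E_3pi/2 + E_alpha + E_pi/2)) D f = -(171/5)cos 2x - (72/5)sin 2x + (9477/250)cos 3x + (1782/125)sin 3x
E_pi (-(3/2)(E_3pi/2 + E_alpha + E_pi/2)) D f = (36/5)cos 2x - (171/10)sin 2x + (594/125)cos 3x - (3159/250)sin 3x
E_pi/2 (-(3/2)(E_3pi/2 + E_alpha + E_pi/2)) D f = -(36/5)cos 2x + (171/10)sin 2x - (3159/250)cos 3x - (594/125)sin 3x
(D + E_pi + E_pi/2) (-(3/2)(E_3pi/2 + E_alpha + E_pi/2)) D f = -(171/5)cos 2x - (72/5)sin 2x + (3753/125)cos 3x - (783/250)sin 3x
(-((D + E_pi + E_pi/2) (-(3/2)(E_3pi/2 + E_alpha + E_pi/2)) D)) f = (171/5)cos 2x + (72/5)sin 2x - (3753/125)cos 3x + (783/250)sin 3x

g(x) = (171/5)cos 2x + (72/5)sin 2x - (3753/125)cos 3x + (783/250)sin 3x


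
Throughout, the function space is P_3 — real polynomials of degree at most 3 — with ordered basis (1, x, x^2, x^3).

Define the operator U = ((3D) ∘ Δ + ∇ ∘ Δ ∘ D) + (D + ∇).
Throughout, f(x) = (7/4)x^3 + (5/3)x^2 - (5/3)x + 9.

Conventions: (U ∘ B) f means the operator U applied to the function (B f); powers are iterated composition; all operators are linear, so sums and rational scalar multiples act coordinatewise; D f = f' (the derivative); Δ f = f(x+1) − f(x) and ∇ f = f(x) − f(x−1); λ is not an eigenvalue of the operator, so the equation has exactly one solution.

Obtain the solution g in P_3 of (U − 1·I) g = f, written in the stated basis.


write g with unknown coordinates in the stated basis and equate coefficients in (U − 1·I) g = f
solving from the highest basis element down gives g = -(7/4)x^3 - (73/6)x^2 - (293/4)x - 733/3
check: U g = -(21/2)x^2 - (899/12)x - 706/3
so U g − 1·g = (7/4)x^3 + (5/3)x^2 - (5/3)x + 9 = f ✓

the result is g(x) = -(7/4)x^3 - (73/6)x^2 - (293/4)x - 733/3


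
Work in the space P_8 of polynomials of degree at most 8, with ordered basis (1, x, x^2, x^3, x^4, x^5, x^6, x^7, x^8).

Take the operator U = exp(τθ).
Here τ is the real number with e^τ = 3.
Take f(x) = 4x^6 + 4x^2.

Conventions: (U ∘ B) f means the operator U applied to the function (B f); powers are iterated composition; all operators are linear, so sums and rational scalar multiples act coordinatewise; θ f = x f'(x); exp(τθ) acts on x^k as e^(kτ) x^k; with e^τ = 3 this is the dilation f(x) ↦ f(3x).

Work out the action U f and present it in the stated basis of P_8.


the result is g(x) = 2916x^6 + 36x^2

exp(τθ) x^k = e^(kτ) x^k; with e^τ = 3 this sends x^k to 3^k x^k
x^2 ↦ 9 x^2
x^6 ↦ 729 x^6
applying this coordinatewise to f: exp(τθ) f = 2916x^6 + 36x^2


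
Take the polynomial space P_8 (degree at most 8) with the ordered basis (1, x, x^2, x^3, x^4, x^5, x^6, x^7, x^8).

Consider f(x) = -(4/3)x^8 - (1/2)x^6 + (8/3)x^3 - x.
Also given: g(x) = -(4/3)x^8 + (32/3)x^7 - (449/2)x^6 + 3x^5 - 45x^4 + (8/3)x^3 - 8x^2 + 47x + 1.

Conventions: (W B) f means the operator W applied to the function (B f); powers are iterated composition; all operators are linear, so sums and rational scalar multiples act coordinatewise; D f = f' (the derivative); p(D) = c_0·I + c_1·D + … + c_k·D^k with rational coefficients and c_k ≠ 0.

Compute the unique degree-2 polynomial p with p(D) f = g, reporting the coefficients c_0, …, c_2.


D^0 f = -(4/3)x^8 - (1/2)x^6 + (8/3)x^3 - x
D^1 f = -(32/3)x^7 - 3x^5 + 8x^2 - 1
D^2 f = -(224/3)x^6 - 15x^4 + 16x
matching coefficients of g against c_0 f + c_1 Df + … from the top degree down determines the c_i
solution: c_0 = 1, c_1 = -1, c_2 = 3

c_0 = 1, c_1 = -1, c_2 = 3


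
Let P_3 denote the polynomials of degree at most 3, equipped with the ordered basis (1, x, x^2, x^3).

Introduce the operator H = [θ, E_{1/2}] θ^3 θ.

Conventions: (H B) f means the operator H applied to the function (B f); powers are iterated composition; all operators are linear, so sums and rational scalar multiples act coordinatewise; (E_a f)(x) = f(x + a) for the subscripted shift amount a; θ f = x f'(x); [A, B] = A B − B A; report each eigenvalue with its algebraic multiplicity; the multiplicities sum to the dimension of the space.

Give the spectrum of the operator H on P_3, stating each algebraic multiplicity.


image of 1: 0
image of x: -1/2
image of x^2: -16x - 8
image of x^3: -(243/2)x^2 - (243/2)x - 243/8
the matrix is upper triangular; its diagonal is (0, 0, 0, 0)
for a triangular matrix the eigenvalues are the diagonal entries, with algebraic multiplicity their repetition count

λ = 0 (multiplicity 4)


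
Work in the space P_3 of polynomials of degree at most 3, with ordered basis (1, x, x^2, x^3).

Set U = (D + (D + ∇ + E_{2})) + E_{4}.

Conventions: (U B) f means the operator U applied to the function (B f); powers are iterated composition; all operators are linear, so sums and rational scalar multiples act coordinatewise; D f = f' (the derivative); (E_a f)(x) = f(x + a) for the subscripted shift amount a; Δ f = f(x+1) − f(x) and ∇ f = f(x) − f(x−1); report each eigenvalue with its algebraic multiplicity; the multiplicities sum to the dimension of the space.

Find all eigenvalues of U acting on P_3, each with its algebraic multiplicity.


image of 1: 2
image of x: 2x + 9
image of x^2: 2x^2 + 18x + 19
image of x^3: 2x^3 + 27x^2 + 57x + 73
the matrix is upper triangular; its diagonal is (2, 2, 2, 2)
for a triangular matrix the eigenvalues are the diagonal entries, with algebraic multiplicity their repetition count

λ = 2 (multiplicity 4)


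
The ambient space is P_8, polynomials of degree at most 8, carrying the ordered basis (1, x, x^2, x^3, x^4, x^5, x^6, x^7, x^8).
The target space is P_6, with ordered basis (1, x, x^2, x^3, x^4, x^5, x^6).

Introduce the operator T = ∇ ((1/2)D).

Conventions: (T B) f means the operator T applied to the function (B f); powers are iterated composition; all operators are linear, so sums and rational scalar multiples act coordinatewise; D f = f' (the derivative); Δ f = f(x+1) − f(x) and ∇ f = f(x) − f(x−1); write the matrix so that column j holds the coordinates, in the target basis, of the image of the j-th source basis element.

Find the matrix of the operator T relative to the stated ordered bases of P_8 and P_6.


image of 1: 0
image of x: 0
image of x^2: 1
image of x^3: 3x - 3/2
image of x^4: 6x^2 - 6x + 2
image of x^5: 10x^3 - 15x^2 + 10x - 5/2
image of x^6: 15x^4 - 30x^3 + 30x^2 - 15x + 3
image of x^7: 21x^5 - (105/2)x^4 + 70x^3 - (105/2)x^2 + 21x - 7/2
image of x^8: 28x^6 - 84x^5 + 140x^4 - 140x^3 + 84x^2 - 28x + 4
each image's coordinates form column j of the matrix

the matrix is [[0, 0, 1, -3/2, 2, -5/2, 3, -7/2, 4]; [0, 0, 0, 3, -6, 10, -15, 21, -28]; [0, 0, 0, 0, 6, -15, 30, -105/2, 84]; [0, 0, 0, 0, 0, 10, -30, 70, -140]; [0, 0, 0, 0, 0, 0, 15, -105/2, 140]; [0, 0, 0, 0, 0, 0, 0, 21, -84]; [0, 0, 0, 0, 0, 0, 0, 0, 28]] (rows listed top to bottom)


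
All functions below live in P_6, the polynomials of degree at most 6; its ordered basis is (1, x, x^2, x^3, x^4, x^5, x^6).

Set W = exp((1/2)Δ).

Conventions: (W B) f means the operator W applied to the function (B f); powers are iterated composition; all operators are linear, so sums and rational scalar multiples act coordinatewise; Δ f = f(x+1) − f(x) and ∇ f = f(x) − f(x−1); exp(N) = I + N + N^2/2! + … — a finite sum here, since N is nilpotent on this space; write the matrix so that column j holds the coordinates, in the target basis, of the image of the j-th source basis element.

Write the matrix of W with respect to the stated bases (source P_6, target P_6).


image of 1: 1
image of x: x + 1/2
image of x^2: x^2 + x + 3/4
image of x^3: x^3 + (3/2)x^2 + (9/4)x + 11/8
image of x^4: x^4 + 2x^3 + (9/2)x^2 + (11/2)x + 49/16
image of x^5: x^5 + (5/2)x^4 + (15/2)x^3 + (55/4)x^2 + (245/16)x + 257/32
image of x^6: x^6 + 3x^5 + (45/4)x^4 + (55/2)x^3 + (735/16)x^2 + (771/16)x + 1539/64
each image's coordinates form column j of the matrix

the matrix is [[1, 1/2, 3/4, 11/8, 49/16, 257/32, 1539/64]; [0, 1, 1, 9/4, 11/2, 245/16, 771/16]; [0, 0, 1, 3/2, 9/2, 55/4, 735/16]; [0, 0, 0, 1, 2, 15/2, 55/2]; [0, 0, 0, 0, 1, 5/2, 45/4]; [0, 0, 0, 0, 0, 1, 3]; [0, 0, 0, 0, 0, 0, 1]] (rows listed top to bottom)


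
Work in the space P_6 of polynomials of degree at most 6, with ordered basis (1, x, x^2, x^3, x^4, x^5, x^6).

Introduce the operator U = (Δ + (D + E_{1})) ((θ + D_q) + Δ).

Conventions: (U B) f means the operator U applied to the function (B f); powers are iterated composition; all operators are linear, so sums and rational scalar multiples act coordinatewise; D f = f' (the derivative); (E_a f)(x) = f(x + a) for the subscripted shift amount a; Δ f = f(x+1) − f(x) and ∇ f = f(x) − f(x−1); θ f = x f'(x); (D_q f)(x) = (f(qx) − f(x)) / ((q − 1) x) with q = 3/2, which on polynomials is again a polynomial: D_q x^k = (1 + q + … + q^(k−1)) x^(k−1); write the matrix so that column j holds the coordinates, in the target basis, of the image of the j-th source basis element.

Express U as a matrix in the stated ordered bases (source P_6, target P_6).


the matrix is [[0, 5, 37/2, 63/2, 229/4, 819/8, 2953/16]; [0, 1, 33/2, 135/2, 579/4, 641/2, 10813/16]; [0, 0, 2, 139/4, 1305/8, 1673/4, 8725/8]; [0, 0, 0, 3, 481/8, 1313/4, 7805/8]; [0, 0, 0, 0, 4, 1491/16, 19095/32]; [0, 0, 0, 0, 0, 5, 4313/32]; [0, 0, 0, 0, 0, 0, 6]] (rows listed top to bottom)

image of 1: 0
image of x: x + 5
image of x^2: 2x^2 + (33/2)x + 37/2
image of x^3: 3x^3 + (139/4)x^2 + (135/2)x + 63/2
image of x^4: 4x^4 + (481/8)x^3 + (1305/8)x^2 + (579/4)x + 229/4
image of x^5: 5x^5 + (1491/16)x^4 + (1313/4)x^3 + (1673/4)x^2 + (641/2)x + 819/8
image of x^6: 6x^6 + (4313/32)x^5 + (19095/32)x^4 + (7805/8)x^3 + (8725/8)x^2 + (10813/16)x + 2953/16
each image's coordinates form column j of the matrix


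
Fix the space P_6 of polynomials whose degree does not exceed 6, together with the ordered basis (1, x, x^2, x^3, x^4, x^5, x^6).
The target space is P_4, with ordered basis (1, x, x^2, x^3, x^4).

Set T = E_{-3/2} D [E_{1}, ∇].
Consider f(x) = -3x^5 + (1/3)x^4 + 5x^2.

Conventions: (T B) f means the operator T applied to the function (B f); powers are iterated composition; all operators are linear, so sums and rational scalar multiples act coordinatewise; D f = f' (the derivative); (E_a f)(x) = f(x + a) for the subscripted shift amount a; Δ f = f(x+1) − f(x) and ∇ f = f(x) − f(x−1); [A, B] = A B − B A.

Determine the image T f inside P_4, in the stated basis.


∇ f = -15x^4 + (94/3)x^3 - 32x^2 + (79/3)x - 25/3
E_{1} ∇ f = -15x^4 - (86/3)x^3 - 28x^2 - (11/3)x + 7/3
E_{1} f = -3x^5 - (44/3)x^4 - (86/3)x^3 - 23x^2 - (11/3)x + 7/3
∇ E_{1} f = -15x^4 - (86/3)x^3 - 28x^2 - (11/3)x + 7/3
[E_{1}, ∇] f = 0
D [E_{1}, ∇] f = 0
E_{-3/2} D [E_{1}, ∇] f = 0

the image equals g(x) = 0


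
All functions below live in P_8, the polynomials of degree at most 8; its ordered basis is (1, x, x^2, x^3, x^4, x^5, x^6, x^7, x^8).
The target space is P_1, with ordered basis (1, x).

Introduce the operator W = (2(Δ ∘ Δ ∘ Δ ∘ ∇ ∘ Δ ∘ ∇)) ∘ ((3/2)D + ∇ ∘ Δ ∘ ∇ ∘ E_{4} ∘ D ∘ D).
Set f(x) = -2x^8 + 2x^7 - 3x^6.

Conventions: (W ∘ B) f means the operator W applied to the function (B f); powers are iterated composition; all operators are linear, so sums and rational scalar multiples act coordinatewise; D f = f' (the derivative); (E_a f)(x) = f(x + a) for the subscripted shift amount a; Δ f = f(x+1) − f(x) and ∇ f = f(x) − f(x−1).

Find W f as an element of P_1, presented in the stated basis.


g(x) = -241920x - 211680

D f = -16x^7 + 14x^6 - 18x^5
((3/2)D) f = -24x^7 + 21x^6 - 27x^5
D f = -16x^7 + 14x^6 - 18x^5
D D f = -112x^6 + 84x^5 - 90x^4
E_{4} D D f = -112x^6 - 2604x^5 - 25290x^4 - 131360x^3 - 384960x^2 - 603648x - 395776
∇ (E_{4} ∘ D) D f = -672x^5 - 11340x^4 - 77360x^3 - 266700x^2 - 464652x - 327250
Δ ∇ (E_{4} ∘ D) D f = -3360x^4 - 52080x^3 - 306840x^2 - 814200x - 820724
∇ Δ ∇ (E_{4} ∘ D) D f = -13440x^3 - 136080x^2 - 470880x - 556080
((3/2)D + ∇ ∘ Δ ∘ ∇ ∘ E_{4} ∘ D ∘ D) f = -24x^7 + 21x^6 - 27x^5 - 13440x^3 - 136080x^2 - 470880x - 556080
∇ ((3/2)D + ∇ ∘ Δ ∘ ∇ ∘ E_{4} ∘ D ∘ D) f = -168x^6 + 630x^5 - 1290x^4 + 1530x^3 - 41409x^2 - 231411x - 348312
Δ ∇ ((3/2)D + ∇ ∘ Δ ∘ ∇ ∘ E_{4} ∘ D ∘ D) f = -1008x^5 + 630x^4 - 2220x^3 + 630x^2 - 81246x - 272118
∇ (Δ ∘ ∇) ((3/2)D + ∇ ∘ Δ ∘ ∇ ∘ E_{4} ∘ D ∘ D) f = -5040x^4 + 12600x^3 - 20520x^2 + 15480x - 85734
Δ ∇ (Δ ∘ ∇) ((3/2)D + ∇ ∘ Δ ∘ ∇ ∘ E_{4} ∘ D ∘ D) f = -20160x^3 + 7560x^2 - 23400x + 2520
Δ Δ ∇ (Δ ∘ ∇) ((3/2)D + ∇ ∘ Δ ∘ ∇ ∘ E_{4} ∘ D ∘ D) f = -60480x^2 - 45360x - 36000
Δ Δ Δ ∇ (Δ ∘ ∇) ((3/2)D + ∇ ∘ Δ ∘ ∇ ∘ E_{4} ∘ D ∘ D) f = -120960x - 105840
(2(Δ ∘ Δ ∘ Δ ∘ ∇ ∘ Δ ∘ ∇)) ((3/2)D + ∇ ∘ Δ ∘ ∇ ∘ E_{4} ∘ D ∘ D) f = -241920x - 211680


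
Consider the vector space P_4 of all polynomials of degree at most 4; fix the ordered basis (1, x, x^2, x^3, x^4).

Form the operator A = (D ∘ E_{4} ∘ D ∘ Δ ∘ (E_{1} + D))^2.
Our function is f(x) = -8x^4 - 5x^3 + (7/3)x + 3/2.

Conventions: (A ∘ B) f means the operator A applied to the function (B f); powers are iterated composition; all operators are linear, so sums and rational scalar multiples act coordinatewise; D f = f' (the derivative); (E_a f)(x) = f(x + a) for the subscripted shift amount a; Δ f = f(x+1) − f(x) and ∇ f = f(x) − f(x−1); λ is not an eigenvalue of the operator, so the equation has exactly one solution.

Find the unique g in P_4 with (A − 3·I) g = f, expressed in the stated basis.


the image equals g(x) = (8/3)x^4 + (5/3)x^3 - (7/9)x - 1/2

write g with unknown coordinates in the stated basis and equate coefficients in (A − 3·I) g = f
solving from the highest basis element down gives g = (8/3)x^4 + (5/3)x^3 - (7/9)x - 1/2
check: A g = 0
so A g − 3·g = -8x^4 - 5x^3 + (7/3)x + 3/2 = f ✓


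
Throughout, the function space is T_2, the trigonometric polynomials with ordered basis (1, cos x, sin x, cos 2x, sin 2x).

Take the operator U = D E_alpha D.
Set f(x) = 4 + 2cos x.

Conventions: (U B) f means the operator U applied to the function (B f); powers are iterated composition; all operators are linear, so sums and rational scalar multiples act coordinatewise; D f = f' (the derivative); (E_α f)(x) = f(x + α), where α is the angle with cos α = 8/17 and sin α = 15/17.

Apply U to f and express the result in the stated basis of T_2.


the image equals g(x) = -(16/17)cos x + (30/17)sin x

D f = -2sin x
E_alpha D f = -(30/17)cos x - (16/17)sin x
D E_alpha D f = -(16/17)cos x + (30/17)sin x
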